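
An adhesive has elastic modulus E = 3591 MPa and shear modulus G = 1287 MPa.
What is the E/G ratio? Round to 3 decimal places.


E/G = 3591 / 1287 = 2.790

2.790


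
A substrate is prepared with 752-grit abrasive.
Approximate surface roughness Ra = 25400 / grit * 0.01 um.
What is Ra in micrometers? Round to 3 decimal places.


Ra = 25400 / 752 * 0.01 = 0.338 um

0.338


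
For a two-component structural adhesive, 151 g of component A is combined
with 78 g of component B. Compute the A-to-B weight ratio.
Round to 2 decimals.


Weight ratio A:B = 151 / 78
= 1.94

1.94


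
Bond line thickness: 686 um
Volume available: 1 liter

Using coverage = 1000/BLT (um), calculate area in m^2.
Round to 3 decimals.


1 L = 1e6 mm^3, thickness = 686 um = 0.686 mm
Area = 1e6 / 0.686 mm^2 = (1e6 / 0.686) / 1e6 m^2 = 1000 / 686 m^2
= 1.458 m^2

1.458


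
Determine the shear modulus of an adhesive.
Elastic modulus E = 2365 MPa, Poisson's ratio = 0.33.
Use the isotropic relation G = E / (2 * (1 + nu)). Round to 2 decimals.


G = 2365 / (2*(1+0.33)) = 2365 / 2.66
= 889.10 MPa

889.10


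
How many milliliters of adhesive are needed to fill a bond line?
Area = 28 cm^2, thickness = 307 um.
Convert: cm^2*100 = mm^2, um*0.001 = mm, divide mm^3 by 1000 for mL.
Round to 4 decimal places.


= (28 * 100) * (307 * 0.001) / 1000
= 0.8596 mL

0.8596


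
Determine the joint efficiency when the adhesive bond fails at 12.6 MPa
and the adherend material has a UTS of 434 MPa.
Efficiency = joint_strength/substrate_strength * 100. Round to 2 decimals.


Joint efficiency = 12.6 / 434 * 100
= 2.90%

2.90


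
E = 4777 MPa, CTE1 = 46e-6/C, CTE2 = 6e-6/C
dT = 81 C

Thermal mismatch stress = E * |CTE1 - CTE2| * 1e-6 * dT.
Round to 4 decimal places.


= 4777 * 40e-6 * 81
= 15.4775 MPa

15.4775


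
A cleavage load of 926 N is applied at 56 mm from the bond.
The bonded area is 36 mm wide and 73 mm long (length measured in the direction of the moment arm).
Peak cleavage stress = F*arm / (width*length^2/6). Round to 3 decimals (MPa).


Moment = 926 * 56 = 51856 N*mm
Section modulus = 36 * 5329 / 6 = 191844 / 6 mm^3
Stress = 51856 / (191844 / 6) = 311136 / 191844
= 1.622 MPa

1.622


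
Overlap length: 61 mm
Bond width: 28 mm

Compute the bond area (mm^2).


Bond area = 61 * 28 = 1708 mm^2

1708


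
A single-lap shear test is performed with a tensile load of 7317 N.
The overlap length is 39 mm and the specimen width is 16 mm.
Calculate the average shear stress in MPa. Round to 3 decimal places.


Shear stress = F / (overlap * width)
= 7317 / (39 * 16)
= 7317 / 624
= 11.726 MPa

11.726


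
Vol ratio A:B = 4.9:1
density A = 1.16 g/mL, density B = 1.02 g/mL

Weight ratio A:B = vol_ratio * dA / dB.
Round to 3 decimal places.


Weight ratio = 4.9 * 1.16 / 1.02
= 5.573

5.573


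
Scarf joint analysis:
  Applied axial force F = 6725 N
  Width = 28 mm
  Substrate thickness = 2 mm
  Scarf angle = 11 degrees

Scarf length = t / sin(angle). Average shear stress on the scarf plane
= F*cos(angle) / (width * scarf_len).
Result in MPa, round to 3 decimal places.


Scarf length = 2 / sin(11 deg) = 10.4817 mm
cos(11 deg) = 0.981627
Shear = 6725 * 0.981627 / (28 * 10.4817)
= 22.493 MPa

22.493


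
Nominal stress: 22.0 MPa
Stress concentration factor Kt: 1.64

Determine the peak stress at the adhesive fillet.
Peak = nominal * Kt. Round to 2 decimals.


Peak stress = 22.0 * 1.64
= 36.08 MPa

36.08


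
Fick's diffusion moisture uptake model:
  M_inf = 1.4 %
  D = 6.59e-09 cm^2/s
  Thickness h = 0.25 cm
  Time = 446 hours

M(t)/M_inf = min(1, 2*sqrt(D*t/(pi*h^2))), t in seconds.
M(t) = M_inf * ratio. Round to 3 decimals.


t_sec = 446 * 3600 = 1605600
ratio = 2*sqrt(6.59e-09*1605600/(pi*0.25^2))
= min(1, 0.464276)
= 0.464276
M(t) = 1.4 * 0.464276 = 0.650 %

0.650


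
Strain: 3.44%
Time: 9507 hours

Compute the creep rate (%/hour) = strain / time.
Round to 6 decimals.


Creep rate = 3.44 / 9507
= 0.000362 %/h

0.000362


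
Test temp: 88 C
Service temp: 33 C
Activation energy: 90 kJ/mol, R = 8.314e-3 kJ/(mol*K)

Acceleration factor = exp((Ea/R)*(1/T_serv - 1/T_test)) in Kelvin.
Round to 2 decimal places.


AF = exp((90/0.008314)*(1/306.15 - 1/361.15))
= 218.08

218.08


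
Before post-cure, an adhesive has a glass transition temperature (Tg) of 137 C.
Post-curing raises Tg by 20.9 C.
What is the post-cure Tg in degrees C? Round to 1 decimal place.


Tg_post = Tg_base + delta_Tg
= 137 + 20.9
= 157.9 C

157.9


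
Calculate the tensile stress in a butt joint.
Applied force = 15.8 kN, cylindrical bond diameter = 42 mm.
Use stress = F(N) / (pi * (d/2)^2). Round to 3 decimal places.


A = pi * 21.0^2 = 1385.4424 mm^2
sigma = 15800.0 / 1385.4424 = 11.404 MPa

11.404


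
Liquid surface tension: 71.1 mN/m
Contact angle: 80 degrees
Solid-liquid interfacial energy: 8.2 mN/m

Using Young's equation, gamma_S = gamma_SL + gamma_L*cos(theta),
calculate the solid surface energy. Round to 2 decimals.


gamma_S = 8.2 + 71.1 * cos(80)
= 20.55 mN/m

20.55


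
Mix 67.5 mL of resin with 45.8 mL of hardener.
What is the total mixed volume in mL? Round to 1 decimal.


Total = 67.5 + 45.8 = 113.3 mL

113.3


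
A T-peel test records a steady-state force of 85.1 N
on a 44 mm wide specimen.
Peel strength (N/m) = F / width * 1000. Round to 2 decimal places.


Peel strength = 85.1 / 44 * 1000
= 1934.09 N/m

1934.09


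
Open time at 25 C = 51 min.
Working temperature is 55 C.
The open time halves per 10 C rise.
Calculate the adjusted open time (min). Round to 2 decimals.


factor = 2^((55 - 25) / 10) = 8.0000
ot = 51 / 8.0000 = 6.38 min

6.38


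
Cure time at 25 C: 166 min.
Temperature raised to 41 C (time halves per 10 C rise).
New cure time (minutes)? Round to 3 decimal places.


Acceleration factor = 2^(16/10) = 3.0314
New time = 166 / 3.0314 = 54.760 min

54.760


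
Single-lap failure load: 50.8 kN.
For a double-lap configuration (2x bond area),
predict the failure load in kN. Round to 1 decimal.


Failure load = 50.8 * 2 = 101.6 kN

101.6


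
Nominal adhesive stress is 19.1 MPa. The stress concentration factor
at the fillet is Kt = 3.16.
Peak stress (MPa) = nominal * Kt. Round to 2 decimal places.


Peak = 19.1 * 3.16 = 60.36 MPa

60.36


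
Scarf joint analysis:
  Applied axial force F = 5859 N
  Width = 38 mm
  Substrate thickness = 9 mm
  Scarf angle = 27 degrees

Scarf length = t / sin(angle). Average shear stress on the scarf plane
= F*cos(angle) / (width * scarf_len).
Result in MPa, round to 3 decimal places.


Scarf length = 9 / sin(27 deg) = 19.8242 mm
cos(27 deg) = 0.891007
Shear = 5859 * 0.891007 / (38 * 19.8242)
= 6.930 MPa

6.930


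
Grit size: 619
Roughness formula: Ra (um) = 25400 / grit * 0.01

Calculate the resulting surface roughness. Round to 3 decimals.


Ra = 25400 / 619 * 0.01
= 0.410 um

0.410


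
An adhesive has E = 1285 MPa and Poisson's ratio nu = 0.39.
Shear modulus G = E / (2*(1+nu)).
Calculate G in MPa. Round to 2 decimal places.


G = 1285 / (2*(1+0.39))
= 1285 / 2.78
= 462.23 MPa

462.23


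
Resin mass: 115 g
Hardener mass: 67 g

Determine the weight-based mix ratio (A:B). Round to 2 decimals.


Ratio = 115 / 67 = 1.72

1.72


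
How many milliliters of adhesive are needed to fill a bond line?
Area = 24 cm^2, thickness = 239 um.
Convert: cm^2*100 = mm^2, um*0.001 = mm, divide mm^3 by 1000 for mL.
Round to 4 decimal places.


= (24 * 100) * (239 * 0.001) / 1000
= 0.5736 mL

0.5736


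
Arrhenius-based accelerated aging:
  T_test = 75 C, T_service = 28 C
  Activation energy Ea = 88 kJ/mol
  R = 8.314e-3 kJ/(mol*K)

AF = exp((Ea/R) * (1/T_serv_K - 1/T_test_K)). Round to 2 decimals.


T_test_K = 348.15, T_serv_K = 301.15
AF = exp((88/8.314e-3) * (1/301.15 - 1/348.15))
= 114.99

114.99


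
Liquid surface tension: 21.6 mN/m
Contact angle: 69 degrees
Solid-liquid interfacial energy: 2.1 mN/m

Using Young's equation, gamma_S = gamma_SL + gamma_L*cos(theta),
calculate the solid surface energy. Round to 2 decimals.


gamma_S = 2.1 + 21.6 * cos(69)
= 9.84 mN/m

9.84


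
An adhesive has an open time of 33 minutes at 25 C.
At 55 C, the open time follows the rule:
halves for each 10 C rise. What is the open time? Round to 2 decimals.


Factor = 2^((55-25)/10) = 8.0000
Open time = 33 / 8.0000 = 4.13 min

4.13


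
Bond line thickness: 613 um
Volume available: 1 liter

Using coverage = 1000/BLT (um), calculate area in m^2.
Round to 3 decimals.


1 L = 1e6 mm^3, thickness = 613 um = 0.613 mm
Area = 1e6 / 0.613 mm^2 = (1e6 / 0.613) / 1e6 m^2 = 1000 / 613 m^2
= 1.631 m^2

1.631


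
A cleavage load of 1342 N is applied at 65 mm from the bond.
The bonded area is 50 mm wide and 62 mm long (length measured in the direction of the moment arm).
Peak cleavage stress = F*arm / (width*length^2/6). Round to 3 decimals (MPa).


Moment = 1342 * 65 = 87230 N*mm
Section modulus = 50 * 3844 / 6 = 192200 / 6 mm^3
Stress = 87230 / (192200 / 6) = 523380 / 192200
= 2.723 MPa

2.723


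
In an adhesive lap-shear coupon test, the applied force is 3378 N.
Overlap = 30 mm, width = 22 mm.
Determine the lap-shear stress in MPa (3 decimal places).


stress = F / (overlap * width)
= 3378 / (30 * 22)
= 5.118 MPa

5.118


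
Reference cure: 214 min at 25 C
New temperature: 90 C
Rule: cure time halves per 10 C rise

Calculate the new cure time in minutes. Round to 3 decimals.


factor = 2^((90-25)/10) = 90.5097
t_new = 214 / 90.5097 = 2.364 min

2.364


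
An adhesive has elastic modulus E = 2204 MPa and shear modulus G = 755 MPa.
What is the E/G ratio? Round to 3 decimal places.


E/G = 2204 / 755 = 2.919

2.919


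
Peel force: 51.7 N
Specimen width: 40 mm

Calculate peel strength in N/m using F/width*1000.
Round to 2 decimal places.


Peel strength = 51.7 / 40 * 1000 = 1292.50 N/m

1292.50


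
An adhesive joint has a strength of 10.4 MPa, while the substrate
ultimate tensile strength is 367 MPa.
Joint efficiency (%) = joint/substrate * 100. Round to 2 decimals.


Efficiency = 10.4 / 367 * 100
= 2.83%

2.83


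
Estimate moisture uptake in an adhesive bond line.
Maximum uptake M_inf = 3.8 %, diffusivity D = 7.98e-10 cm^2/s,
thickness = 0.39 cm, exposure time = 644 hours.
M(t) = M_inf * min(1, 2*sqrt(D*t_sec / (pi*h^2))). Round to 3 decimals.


Convert time: 644 h = 2318400 s
ratio = min(1, 2*sqrt(7.98e-10*2318400/(pi*0.39^2)))
= 0.124447
M(t) = 3.8 * 0.124447 = 0.473%

0.473


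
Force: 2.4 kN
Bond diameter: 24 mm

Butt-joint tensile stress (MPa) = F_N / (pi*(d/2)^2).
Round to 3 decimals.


F_N = 2.4 * 1000 = 2400.0 N
A = pi*(12.0)^2 = 452.3893 mm^2
stress = 2400.0 / 452.3893 = 5.305 MPa

5.305


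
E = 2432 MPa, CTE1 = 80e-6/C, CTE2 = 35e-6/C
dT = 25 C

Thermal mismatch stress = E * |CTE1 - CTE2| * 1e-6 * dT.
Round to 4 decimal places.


= 2432 * 45e-6 * 25
= 2.7360 MPa

2.7360


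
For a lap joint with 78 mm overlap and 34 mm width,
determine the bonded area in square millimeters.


Area = 78 * 34 = 2652 mm^2

2652


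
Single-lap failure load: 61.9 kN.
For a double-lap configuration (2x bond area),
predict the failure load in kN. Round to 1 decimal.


Failure load = 61.9 * 2 = 123.8 kN

123.8


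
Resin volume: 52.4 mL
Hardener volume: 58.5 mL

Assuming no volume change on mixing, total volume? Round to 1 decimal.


V_total = 52.4 + 58.5 = 110.9 mL

110.9


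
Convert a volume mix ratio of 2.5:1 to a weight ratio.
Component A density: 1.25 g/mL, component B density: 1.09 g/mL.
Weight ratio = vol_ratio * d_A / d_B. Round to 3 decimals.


= 2.5 * 1.25 / 1.09 = 2.867

2.867


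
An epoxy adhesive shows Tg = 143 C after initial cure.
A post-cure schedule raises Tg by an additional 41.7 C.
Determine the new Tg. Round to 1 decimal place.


New Tg = 143 + 41.7
= 184.7 C

184.7


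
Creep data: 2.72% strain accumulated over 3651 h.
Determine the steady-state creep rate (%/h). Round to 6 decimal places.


Rate = 2.72 / 3651 = 0.000745 %/h

0.000745


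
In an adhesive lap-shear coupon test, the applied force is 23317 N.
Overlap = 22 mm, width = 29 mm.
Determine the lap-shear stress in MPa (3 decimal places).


stress = F / (overlap * width)
= 23317 / (22 * 29)
= 36.547 MPa

36.547


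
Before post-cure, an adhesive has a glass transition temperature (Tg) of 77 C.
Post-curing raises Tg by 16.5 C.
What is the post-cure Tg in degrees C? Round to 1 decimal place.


Tg_post = Tg_base + delta_Tg
= 77 + 16.5
= 93.5 C

93.5


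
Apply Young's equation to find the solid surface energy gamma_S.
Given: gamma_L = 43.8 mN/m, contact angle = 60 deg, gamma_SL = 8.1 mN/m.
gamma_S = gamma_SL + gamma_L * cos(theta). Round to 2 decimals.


theta_rad = 60 * pi/180 = 1.047198
gamma_S = 8.1 + 43.8 * cos(1.047198)
= 30.00 mN/m

30.00


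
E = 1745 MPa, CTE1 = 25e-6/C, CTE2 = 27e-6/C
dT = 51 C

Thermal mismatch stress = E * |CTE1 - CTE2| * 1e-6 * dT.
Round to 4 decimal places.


= 1745 * 2e-6 * 51
= 0.1780 MPa

0.1780


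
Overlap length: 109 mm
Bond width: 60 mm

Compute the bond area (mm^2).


Bond area = 109 * 60 = 6540 mm^2

6540


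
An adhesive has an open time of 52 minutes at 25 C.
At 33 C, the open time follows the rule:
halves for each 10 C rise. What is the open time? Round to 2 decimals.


Factor = 2^((33-25)/10) = 1.7411
Open time = 52 / 1.7411 = 29.87 min

29.87


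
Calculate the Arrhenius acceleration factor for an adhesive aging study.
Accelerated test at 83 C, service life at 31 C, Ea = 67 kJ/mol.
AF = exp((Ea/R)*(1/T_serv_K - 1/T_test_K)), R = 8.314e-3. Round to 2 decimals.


T_test = 356.15 K, T_serv = 304.15 K
Ea/R = 67 / 0.008314 = 8058.70
AF = exp(8058.70 * (1/304.15 - 1/356.15))
= 47.87

47.87


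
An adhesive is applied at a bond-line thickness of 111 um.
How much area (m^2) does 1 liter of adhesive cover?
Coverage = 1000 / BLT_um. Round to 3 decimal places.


Coverage = 1000 / 111 = 9.009 m^2

9.009


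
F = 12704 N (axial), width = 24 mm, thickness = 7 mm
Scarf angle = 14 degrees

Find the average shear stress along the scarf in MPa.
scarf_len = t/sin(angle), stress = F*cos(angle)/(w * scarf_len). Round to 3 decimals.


scarf_len = 7/sin(14 deg) = 28.9350
cos(14 deg) = 0.970296
stress = 12704*0.970296/(24*28.9350) = 17.750 MPa

17.750


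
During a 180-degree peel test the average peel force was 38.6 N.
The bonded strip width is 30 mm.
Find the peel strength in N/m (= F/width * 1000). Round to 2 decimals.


Peel strength = F/width * 1000
= 38.6 / 30 * 1000
= 1286.67 N/m

1286.67


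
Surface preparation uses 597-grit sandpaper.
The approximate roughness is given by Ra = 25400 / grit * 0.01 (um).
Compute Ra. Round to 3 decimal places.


Ra = 25400 / 597 * 0.01
= 254 / 597
= 0.425 um

0.425


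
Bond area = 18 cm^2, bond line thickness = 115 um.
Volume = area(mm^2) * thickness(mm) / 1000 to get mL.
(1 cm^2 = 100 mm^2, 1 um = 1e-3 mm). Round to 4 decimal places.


area_mm2 = 18 * 100 = 1800
blt_mm = 115 * 1e-3 = 0.115
vol_mm3 = 1800 * 0.115 = 207.0
vol_mL = 207.0 / 1000 = 0.2070 mL

0.2070


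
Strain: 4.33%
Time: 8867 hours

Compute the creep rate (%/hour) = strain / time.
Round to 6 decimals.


Creep rate = 4.33 / 8867
= 0.000488 %/h

0.000488


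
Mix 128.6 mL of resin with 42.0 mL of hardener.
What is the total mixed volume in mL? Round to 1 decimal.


Total = 128.6 + 42.0 = 170.6 mL

170.6


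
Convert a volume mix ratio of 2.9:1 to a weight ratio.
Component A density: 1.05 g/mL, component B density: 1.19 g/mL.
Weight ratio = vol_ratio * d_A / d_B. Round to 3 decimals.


= 2.9 * 1.05 / 1.19 = 2.559

2.559


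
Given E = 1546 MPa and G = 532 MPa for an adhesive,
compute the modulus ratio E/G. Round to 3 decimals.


E/G ratio = 1546 / 532 = 2.906

2.906


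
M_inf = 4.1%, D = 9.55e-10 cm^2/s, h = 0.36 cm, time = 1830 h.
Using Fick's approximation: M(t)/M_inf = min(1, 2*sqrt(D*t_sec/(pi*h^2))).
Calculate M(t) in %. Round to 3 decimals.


t = 6588000 s
ratio = min(1, 2*sqrt(9.55e-10*6588000/(pi*0.1296)))
= 0.248617
M(t) = 4.1 * 0.248617 = 1.019%

1.019


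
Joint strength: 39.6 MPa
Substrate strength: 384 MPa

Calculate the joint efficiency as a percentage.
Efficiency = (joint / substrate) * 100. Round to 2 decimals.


Efficiency = (39.6 / 384) * 100 = 10.31%

10.31


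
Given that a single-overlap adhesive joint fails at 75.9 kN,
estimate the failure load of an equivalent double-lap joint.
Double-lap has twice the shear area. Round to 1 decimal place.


Double-lap factor = 2
Expected load = 75.9 * 2 = 151.8 kN

151.8


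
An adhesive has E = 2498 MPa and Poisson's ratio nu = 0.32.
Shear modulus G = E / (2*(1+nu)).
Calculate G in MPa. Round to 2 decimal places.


G = 2498 / (2*(1+0.32))
= 2498 / 2.64
= 946.21 MPa

946.21


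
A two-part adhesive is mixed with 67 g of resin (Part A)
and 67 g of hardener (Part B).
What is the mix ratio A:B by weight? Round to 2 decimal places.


Mix ratio = mass_A / mass_B
= 67 / 67
= 1.00

1.00


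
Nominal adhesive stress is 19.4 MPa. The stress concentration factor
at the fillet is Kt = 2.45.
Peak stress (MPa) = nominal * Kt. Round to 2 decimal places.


Peak = 19.4 * 2.45 = 47.53 MPa

47.53


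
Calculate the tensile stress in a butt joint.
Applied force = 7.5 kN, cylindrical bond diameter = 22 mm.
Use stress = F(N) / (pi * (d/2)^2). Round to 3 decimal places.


A = pi * 11.0^2 = 380.1327 mm^2
sigma = 7500.0 / 380.1327 = 19.730 MPa

19.730


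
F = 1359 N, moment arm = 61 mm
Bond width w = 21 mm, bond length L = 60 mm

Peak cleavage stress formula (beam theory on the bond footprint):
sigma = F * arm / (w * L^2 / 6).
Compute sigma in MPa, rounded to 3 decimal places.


sigma = (1359 * 61) / (21 * 3600 / 6)
= 82899 * 6 / 75600
= 497394 / 75600
= 6.579 MPa

6.579


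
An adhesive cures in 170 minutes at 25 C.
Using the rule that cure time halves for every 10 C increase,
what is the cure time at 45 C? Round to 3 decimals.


Factor = 2^((45 - 25) / 10) = 4.0000
Cure time = 170 / 4.0000
= 42.500 minutes

42.500


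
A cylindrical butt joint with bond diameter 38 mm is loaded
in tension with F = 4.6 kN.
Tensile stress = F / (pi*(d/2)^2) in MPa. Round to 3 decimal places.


Area = pi * (38/2)^2 = 1134.1149 mm^2
Stress = 4.6*1000 / 1134.1149
= 4.056 MPa

4.056


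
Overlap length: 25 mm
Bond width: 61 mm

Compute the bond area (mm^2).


Bond area = 25 * 61 = 1525 mm^2

1525


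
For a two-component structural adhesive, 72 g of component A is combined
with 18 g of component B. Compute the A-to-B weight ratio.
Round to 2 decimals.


Weight ratio A:B = 72 / 18
= 4.00

4.00


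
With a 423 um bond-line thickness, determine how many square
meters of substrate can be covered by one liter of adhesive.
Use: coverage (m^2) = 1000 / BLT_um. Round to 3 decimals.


Coverage = 1000 / 423 = 2.364 m^2

2.364


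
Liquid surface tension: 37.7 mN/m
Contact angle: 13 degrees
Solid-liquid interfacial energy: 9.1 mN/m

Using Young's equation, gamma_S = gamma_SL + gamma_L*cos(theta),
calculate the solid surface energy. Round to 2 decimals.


gamma_S = 9.1 + 37.7 * cos(13)
= 45.83 mN/m

45.83


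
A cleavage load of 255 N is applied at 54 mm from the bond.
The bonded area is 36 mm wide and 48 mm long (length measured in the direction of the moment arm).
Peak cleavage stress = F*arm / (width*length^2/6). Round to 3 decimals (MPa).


Moment = 255 * 54 = 13770 N*mm
Section modulus = 36 * 2304 / 6 = 82944 / 6 mm^3
Stress = 13770 / (82944 / 6) = 82620 / 82944
= 0.996 MPa

0.996


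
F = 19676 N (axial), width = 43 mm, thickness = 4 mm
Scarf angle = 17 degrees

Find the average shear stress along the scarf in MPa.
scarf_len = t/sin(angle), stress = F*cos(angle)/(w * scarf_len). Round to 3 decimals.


scarf_len = 4/sin(17 deg) = 13.6812
cos(17 deg) = 0.956305
stress = 19676*0.956305/(43*13.6812) = 31.985 MPa

31.985


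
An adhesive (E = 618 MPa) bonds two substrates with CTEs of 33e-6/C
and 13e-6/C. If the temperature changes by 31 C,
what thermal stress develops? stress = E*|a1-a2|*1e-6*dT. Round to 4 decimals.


Stress = 618 * |33 - 13| * 1e-6 * 31
= 0.3832 MPa

0.3832


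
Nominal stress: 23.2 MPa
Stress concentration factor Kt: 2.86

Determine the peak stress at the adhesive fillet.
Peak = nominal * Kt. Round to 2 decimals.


Peak stress = 23.2 * 2.86
= 66.35 MPa

66.35


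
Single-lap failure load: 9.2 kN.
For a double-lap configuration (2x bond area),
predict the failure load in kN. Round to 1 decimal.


Failure load = 9.2 * 2 = 18.4 kN

18.4


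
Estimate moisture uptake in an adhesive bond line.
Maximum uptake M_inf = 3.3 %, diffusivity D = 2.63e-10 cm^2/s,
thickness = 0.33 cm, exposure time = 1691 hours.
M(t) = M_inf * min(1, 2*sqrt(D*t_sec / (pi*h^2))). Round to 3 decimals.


Convert time: 1691 h = 6087600 s
ratio = min(1, 2*sqrt(2.63e-10*6087600/(pi*0.33^2)))
= 0.136818
M(t) = 3.3 * 0.136818 = 0.451%

0.451


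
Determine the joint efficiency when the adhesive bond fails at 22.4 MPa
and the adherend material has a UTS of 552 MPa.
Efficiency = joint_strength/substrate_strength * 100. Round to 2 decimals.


Joint efficiency = 22.4 / 552 * 100
= 4.06%

4.06


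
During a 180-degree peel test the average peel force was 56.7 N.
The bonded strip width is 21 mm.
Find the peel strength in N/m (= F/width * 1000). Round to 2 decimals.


Peel strength = F/width * 1000
= 56.7 / 21 * 1000
= 2700.00 N/m

2700.00


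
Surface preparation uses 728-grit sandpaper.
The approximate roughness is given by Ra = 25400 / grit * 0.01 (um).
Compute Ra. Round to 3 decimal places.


Ra = 25400 / 728 * 0.01
= 254 / 728
= 0.349 um

0.349


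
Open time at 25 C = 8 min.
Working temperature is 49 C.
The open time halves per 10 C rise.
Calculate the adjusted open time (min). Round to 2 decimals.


factor = 2^((49 - 25) / 10) = 5.2780
ot = 8 / 5.2780 = 1.52 min

1.52


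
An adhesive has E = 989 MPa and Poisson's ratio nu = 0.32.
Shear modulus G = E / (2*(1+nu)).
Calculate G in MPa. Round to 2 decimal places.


G = 989 / (2*(1+0.32))
= 989 / 2.64
= 374.62 MPa

374.62


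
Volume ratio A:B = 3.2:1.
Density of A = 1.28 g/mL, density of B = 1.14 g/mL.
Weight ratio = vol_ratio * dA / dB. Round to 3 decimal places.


Wt ratio = 3.2 * 1.28 / 1.14
= 3.593

3.593


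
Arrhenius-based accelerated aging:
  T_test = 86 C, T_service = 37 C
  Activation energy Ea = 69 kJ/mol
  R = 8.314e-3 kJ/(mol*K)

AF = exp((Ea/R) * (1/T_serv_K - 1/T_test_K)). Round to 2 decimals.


T_test_K = 359.15, T_serv_K = 310.15
AF = exp((69/8.314e-3) * (1/310.15 - 1/359.15))
= 38.51

38.51


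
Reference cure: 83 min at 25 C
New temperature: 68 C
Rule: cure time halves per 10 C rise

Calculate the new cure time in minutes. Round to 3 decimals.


factor = 2^((68-25)/10) = 19.6983
t_new = 83 / 19.6983 = 4.214 min

4.214


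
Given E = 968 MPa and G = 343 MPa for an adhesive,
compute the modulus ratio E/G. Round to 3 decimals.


E/G ratio = 968 / 343 = 2.822

2.822


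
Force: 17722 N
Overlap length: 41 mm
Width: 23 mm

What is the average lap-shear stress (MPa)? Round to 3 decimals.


Average shear stress = F / (overlap * width)
= 17722 / (41 * 23)
= 18.793 MPa

18.793


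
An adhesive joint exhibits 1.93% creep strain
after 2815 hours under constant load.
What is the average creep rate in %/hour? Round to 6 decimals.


Creep rate = strain / time
= 1.93 / 2815
= 0.000686 %/h

0.000686


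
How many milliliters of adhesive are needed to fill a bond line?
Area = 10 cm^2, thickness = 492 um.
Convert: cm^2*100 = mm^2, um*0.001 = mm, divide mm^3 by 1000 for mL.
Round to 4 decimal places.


= (10 * 100) * (492 * 0.001) / 1000
= 0.4920 mL

0.4920


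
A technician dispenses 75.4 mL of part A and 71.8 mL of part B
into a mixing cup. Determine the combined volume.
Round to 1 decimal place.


Combined volume = 75.4 + 71.8
= 147.2 mL

147.2


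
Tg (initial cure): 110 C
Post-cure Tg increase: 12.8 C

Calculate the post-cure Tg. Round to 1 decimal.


Post-cure Tg = 110 + 12.8 = 122.8 C

122.8


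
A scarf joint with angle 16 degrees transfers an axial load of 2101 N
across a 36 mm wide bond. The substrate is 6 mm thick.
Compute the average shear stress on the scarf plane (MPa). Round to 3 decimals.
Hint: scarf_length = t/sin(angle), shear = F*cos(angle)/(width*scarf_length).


scarf_length = 6 / sin(16 deg) = 21.7677 mm
cos(16 deg) = 0.961262
shear stress = 2101 * 0.961262 / (36 * 21.7677)
= 2.577 MPa

2.577


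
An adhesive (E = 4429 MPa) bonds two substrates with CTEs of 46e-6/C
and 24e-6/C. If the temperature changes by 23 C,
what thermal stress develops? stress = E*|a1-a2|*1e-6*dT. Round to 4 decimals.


Stress = 4429 * |46 - 24| * 1e-6 * 23
= 2.2411 MPa

2.2411


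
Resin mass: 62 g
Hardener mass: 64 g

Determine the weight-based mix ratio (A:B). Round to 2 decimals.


Ratio = 62 / 64 = 0.97

0.97


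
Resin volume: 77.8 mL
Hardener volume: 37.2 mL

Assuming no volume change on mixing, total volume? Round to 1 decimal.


V_total = 77.8 + 37.2 = 115.0 mL

115.0


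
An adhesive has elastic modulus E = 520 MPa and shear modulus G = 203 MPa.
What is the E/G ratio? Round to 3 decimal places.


E/G = 520 / 203 = 2.562

2.562


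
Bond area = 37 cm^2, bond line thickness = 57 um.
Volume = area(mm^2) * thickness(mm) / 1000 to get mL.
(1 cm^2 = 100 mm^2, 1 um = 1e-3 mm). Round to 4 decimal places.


area_mm2 = 37 * 100 = 3700
blt_mm = 57 * 1e-3 = 0.057
vol_mm3 = 3700 * 0.057 = 210.9
vol_mL = 210.9 / 1000 = 0.2109 mL

0.2109


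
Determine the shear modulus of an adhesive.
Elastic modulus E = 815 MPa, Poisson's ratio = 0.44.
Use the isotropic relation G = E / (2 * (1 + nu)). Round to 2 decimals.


G = 815 / (2*(1+0.44)) = 815 / 2.88
= 282.99 MPa

282.99


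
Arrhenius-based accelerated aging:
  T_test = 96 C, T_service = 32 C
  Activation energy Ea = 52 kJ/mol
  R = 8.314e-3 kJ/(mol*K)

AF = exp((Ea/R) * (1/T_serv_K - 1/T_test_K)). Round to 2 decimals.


T_test_K = 369.15, T_serv_K = 305.15
AF = exp((52/8.314e-3) * (1/305.15 - 1/369.15))
= 34.94

34.94


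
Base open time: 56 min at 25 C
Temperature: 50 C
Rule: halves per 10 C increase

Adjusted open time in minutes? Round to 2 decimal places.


Acceleration = 2^((50-25)/10) = 5.6569
Open time = 56 / 5.6569 = 9.90 min

9.90


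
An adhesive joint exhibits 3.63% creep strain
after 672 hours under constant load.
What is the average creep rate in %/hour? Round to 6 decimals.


Creep rate = strain / time
= 3.63 / 672
= 0.005402 %/h

0.005402


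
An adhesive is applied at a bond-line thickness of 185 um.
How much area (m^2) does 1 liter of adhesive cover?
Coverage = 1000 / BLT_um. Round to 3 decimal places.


Coverage = 1000 / 185 = 5.405 m^2

5.405


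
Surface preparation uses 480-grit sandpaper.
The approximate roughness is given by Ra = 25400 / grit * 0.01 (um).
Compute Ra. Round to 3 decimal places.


Ra = 25400 / 480 * 0.01
= 254 / 480
= 0.529 um

0.529


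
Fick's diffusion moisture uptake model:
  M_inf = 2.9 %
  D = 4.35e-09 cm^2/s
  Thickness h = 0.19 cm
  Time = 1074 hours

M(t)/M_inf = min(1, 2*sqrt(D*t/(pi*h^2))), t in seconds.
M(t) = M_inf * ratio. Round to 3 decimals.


t_sec = 1074 * 3600 = 3866400
ratio = 2*sqrt(4.35e-09*3866400/(pi*0.19^2))
= min(1, 0.770193)
= 0.770193
M(t) = 2.9 * 0.770193 = 2.234 %

2.234


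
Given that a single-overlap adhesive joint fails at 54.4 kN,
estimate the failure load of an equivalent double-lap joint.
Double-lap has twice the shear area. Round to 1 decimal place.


Double-lap factor = 2
Expected load = 54.4 * 2 = 108.8 kN

108.8


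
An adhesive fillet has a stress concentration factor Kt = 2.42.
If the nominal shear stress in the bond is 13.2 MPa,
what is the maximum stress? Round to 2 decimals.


Max stress = 13.2 * 2.42 = 31.94 MPa

31.94


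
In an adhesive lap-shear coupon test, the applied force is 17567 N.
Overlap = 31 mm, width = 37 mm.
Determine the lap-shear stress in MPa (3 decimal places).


stress = F / (overlap * width)
= 17567 / (31 * 37)
= 15.316 MPa

15.316


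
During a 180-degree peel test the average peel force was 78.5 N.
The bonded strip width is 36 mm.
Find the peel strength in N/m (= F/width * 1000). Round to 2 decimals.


Peel strength = F/width * 1000
= 78.5 / 36 * 1000
= 2180.56 N/m

2180.56


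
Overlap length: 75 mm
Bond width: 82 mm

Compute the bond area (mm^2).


Bond area = 75 * 82 = 6150 mm^2

6150


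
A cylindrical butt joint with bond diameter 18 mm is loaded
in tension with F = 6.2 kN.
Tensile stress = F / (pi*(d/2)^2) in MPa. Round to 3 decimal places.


Area = pi * (18/2)^2 = 254.4690 mm^2
Stress = 6.2*1000 / 254.4690
= 24.364 MPa

24.364


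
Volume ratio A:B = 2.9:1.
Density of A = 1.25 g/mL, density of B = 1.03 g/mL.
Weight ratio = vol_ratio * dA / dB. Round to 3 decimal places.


Wt ratio = 2.9 * 1.25 / 1.03
= 3.519

3.519


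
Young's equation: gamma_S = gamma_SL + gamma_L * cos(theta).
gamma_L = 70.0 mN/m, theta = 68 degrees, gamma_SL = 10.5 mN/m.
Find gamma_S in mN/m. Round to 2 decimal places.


cos(68 deg) = 0.374607
gamma_S = 10.5 + 70.0 * 0.374607
= 36.72 mN/m

36.72


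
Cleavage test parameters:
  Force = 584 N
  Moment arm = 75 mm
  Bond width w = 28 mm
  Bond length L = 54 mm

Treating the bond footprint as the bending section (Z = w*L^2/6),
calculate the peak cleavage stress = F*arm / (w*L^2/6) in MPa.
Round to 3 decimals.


M = 584 * 75 = 43800 N*mm
Z = 28 * 54^2 / 6 = 81648 / 6 mm^3
sigma = M / Z = 6 * 43800 / 81648 = 262800 / 81648
= 3.219 MPa

3.219


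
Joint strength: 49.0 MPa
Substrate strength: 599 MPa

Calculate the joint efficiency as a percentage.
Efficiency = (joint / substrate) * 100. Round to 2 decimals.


Efficiency = (49.0 / 599) * 100 = 8.18%

8.18


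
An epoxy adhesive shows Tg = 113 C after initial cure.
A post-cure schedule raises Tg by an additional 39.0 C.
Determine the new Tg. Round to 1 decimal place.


New Tg = 113 + 39.0
= 152.0 C

152.0


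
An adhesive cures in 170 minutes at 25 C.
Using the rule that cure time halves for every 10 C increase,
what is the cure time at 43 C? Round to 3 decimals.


Factor = 2^((43 - 25) / 10) = 3.4822
Cure time = 170 / 3.4822
= 48.820 minutes

48.820


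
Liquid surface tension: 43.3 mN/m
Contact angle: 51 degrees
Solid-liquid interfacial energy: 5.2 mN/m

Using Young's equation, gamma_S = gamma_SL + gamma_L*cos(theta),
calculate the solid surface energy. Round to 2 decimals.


gamma_S = 5.2 + 43.3 * cos(51)
= 32.45 mN/m

32.45


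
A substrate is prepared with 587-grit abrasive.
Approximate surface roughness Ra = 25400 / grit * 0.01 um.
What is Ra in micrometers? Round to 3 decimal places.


Ra = 25400 / 587 * 0.01 = 0.433 um

0.433


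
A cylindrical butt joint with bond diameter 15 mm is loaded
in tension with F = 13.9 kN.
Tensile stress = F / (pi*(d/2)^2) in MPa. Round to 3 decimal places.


Area = pi * (15/2)^2 = 176.7146 mm^2
Stress = 13.9*1000 / 176.7146
= 78.658 MPa

78.658


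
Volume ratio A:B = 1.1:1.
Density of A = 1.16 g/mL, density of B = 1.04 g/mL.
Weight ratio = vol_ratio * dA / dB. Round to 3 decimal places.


Wt ratio = 1.1 * 1.16 / 1.04
= 1.227

1.227


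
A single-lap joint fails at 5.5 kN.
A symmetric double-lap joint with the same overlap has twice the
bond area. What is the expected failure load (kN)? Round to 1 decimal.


Double-lap load = 2 * 5.5 = 11.0 kN

11.0


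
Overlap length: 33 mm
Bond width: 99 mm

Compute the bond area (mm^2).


Bond area = 33 * 99 = 3267 mm^2

3267


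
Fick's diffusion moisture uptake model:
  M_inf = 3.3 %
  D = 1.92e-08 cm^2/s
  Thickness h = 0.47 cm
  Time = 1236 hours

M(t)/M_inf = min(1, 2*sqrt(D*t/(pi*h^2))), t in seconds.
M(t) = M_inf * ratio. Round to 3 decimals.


t_sec = 1236 * 3600 = 4449600
ratio = 2*sqrt(1.92e-08*4449600/(pi*0.47^2))
= min(1, 0.701727)
= 0.701727
M(t) = 3.3 * 0.701727 = 2.316 %

2.316


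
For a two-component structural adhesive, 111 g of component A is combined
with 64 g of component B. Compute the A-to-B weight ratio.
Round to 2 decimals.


Weight ratio A:B = 111 / 64
= 1.73

1.73


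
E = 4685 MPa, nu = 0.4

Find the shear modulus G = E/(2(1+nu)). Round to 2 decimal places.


G = 4685 / (2 * 1.40)
= 1673.21 MPa

1673.21


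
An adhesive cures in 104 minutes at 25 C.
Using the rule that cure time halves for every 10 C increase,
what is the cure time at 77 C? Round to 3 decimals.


Factor = 2^((77 - 25) / 10) = 36.7583
Cure time = 104 / 36.7583
= 2.829 minutes

2.829


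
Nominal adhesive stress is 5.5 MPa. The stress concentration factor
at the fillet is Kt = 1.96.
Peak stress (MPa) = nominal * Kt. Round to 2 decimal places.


Peak = 5.5 * 1.96 = 10.78 MPa

10.78


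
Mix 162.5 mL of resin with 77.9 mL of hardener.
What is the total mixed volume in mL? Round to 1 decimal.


Total = 162.5 + 77.9 = 240.4 mL

240.4


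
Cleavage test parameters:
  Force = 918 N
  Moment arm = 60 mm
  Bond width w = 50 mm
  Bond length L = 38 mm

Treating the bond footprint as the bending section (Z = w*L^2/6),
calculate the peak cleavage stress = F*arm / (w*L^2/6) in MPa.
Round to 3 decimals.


M = 918 * 60 = 55080 N*mm
Z = 50 * 38^2 / 6 = 72200 / 6 mm^3
sigma = M / Z = 6 * 55080 / 72200 = 330480 / 72200
= 4.577 MPa

4.577


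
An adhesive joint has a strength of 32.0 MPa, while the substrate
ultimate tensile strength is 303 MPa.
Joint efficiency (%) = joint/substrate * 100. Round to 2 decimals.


Efficiency = 32.0 / 303 * 100
= 10.56%

10.56


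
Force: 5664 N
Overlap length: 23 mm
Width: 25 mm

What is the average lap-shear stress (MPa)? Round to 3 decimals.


Average shear stress = F / (overlap * width)
= 5664 / (23 * 25)
= 9.850 MPa

9.850


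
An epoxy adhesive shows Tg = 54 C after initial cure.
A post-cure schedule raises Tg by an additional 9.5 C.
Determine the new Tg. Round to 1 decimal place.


New Tg = 54 + 9.5
= 63.5 C

63.5


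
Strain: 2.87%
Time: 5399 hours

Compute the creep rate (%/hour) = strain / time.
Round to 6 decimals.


Creep rate = 2.87 / 5399
= 0.000532 %/h

0.000532


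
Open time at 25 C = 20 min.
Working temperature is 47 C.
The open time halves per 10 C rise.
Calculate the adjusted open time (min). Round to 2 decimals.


factor = 2^((47 - 25) / 10) = 4.5948
ot = 20 / 4.5948 = 4.35 min

4.35


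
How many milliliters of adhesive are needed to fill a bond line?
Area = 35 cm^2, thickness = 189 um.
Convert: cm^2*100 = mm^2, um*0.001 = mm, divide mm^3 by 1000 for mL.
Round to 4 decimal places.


= (35 * 100) * (189 * 0.001) / 1000
= 0.6615 mL

0.6615


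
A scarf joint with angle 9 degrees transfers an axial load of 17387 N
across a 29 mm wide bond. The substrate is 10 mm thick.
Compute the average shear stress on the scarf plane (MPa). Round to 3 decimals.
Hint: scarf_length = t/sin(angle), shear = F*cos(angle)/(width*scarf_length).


scarf_length = 10 / sin(9 deg) = 63.9245 mm
cos(9 deg) = 0.987688
shear stress = 17387 * 0.987688 / (29 * 63.9245)
= 9.264 MPa

9.264


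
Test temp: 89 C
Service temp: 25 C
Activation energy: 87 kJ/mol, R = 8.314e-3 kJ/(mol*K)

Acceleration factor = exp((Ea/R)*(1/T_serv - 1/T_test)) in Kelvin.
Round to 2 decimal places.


AF = exp((87/0.008314)*(1/298.15 - 1/362.15))
= 493.98

493.98


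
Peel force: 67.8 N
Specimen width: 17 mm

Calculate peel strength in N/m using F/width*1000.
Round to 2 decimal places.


Peel strength = 67.8 / 17 * 1000 = 3988.24 N/m

3988.24


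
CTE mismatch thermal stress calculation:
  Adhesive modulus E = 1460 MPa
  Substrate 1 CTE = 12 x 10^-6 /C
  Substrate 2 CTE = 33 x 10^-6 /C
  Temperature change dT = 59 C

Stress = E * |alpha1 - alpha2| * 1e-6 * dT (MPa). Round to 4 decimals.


delta_alpha = |12 - 33| = 21 x 10^-6/C
Stress = 1460 * 21e-6 * 59
= 1.8089 MPa

1.8089


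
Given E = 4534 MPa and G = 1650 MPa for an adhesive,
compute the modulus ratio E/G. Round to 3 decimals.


E/G ratio = 4534 / 1650 = 2.748

2.748


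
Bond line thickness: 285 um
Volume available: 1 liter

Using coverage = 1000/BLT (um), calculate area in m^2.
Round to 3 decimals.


1 L = 1e6 mm^3, thickness = 285 um = 0.285 mm
Area = 1e6 / 0.285 mm^2 = (1e6 / 0.285) / 1e6 m^2 = 1000 / 285 m^2
= 3.509 m^2

3.509


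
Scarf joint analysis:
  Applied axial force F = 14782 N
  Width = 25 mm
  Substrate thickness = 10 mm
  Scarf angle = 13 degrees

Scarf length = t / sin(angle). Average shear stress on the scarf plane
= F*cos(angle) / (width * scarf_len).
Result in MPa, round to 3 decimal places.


Scarf length = 10 / sin(13 deg) = 44.4541 mm
cos(13 deg) = 0.974370
Shear = 14782 * 0.974370 / (25 * 44.4541)
= 12.960 MPa

12.960


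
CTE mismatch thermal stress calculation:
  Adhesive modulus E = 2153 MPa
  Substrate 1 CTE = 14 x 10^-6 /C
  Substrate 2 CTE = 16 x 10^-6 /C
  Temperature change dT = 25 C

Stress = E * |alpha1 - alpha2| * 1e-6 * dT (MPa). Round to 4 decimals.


delta_alpha = |14 - 16| = 2 x 10^-6/C
Stress = 2153 * 2e-6 * 25
= 0.1077 MPa

0.1077


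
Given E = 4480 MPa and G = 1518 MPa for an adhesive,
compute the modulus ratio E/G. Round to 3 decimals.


E/G ratio = 4480 / 1518 = 2.951

2.951


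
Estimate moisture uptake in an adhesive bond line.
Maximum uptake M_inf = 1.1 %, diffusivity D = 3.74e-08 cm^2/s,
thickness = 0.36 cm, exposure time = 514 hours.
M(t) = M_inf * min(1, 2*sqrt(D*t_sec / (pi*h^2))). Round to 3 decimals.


Convert time: 514 h = 1850400 s
ratio = min(1, 2*sqrt(3.74e-08*1850400/(pi*0.36^2)))
= 0.824558
M(t) = 1.1 * 0.824558 = 0.907%

0.907


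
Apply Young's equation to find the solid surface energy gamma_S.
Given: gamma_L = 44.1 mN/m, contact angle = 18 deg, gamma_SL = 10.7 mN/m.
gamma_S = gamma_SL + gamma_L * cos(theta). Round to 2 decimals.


theta_rad = 18 * pi/180 = 0.314159
gamma_S = 10.7 + 44.1 * cos(0.314159)
= 52.64 mN/m

52.64


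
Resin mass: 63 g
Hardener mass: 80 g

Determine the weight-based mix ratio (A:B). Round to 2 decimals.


Ratio = 63 / 80 = 0.79

0.79


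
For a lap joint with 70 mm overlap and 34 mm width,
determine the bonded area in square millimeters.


Area = 70 * 34 = 2380 mm^2

2380


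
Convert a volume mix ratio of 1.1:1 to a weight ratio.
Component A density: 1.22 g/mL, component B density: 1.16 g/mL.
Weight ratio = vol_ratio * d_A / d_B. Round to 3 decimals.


= 1.1 * 1.22 / 1.16 = 1.157

1.157


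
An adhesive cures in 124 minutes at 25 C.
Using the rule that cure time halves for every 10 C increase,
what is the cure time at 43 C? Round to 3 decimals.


Factor = 2^((43 - 25) / 10) = 3.4822
Cure time = 124 / 3.4822
= 35.610 minutes

35.610


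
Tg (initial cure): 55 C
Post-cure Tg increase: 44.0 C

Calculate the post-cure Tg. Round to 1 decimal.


Post-cure Tg = 55 + 44.0 = 99.0 C

99.0


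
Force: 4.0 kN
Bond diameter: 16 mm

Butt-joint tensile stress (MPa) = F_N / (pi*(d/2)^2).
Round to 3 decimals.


F_N = 4.0 * 1000 = 4000.0 N
A = pi*(8.0)^2 = 201.0619 mm^2
stress = 4000.0 / 201.0619 = 19.894 MPa

19.894


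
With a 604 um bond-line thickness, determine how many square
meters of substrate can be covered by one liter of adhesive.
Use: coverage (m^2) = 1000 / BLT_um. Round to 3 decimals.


Coverage = 1000 / 604 = 1.656 m^2

1.656


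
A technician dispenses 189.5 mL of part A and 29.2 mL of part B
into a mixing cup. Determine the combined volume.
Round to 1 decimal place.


Combined volume = 189.5 + 29.2
= 218.7 mL

218.7


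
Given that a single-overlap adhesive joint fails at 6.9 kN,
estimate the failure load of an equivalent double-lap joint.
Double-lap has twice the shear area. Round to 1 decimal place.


Double-lap factor = 2
Expected load = 6.9 * 2 = 13.8 kN

13.8
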